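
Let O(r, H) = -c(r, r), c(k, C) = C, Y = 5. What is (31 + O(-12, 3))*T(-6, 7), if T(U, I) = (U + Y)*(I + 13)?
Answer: -860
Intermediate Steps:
O(r, H) = -r
T(U, I) = (5 + U)*(13 + I) (T(U, I) = (U + 5)*(I + 13) = (5 + U)*(13 + I))
(31 + O(-12, 3))*T(-6, 7) = (31 - 1*(-12))*(65 + 5*7 + 13*(-6) + 7*(-6)) = (31 + 12)*(65 + 35 - 78 - 42) = 43*(-20) = -860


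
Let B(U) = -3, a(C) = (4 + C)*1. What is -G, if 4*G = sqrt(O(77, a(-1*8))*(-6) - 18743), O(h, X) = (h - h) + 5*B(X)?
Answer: -I*sqrt(18653)/4 ≈ -34.144*I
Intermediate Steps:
a(C) = 4 + C
O(h, X) = -15 (O(h, X) = (h - h) + 5*(-3) = 0 - 15 = -15)
G = I*sqrt(18653)/4 (G = sqrt(-15*(-6) - 18743)/4 = sqrt(90 - 18743)/4 = sqrt(-18653)/4 = (I*sqrt(18653))/4 = I*sqrt(18653)/4 ≈ 34.144*I)
-G = -I*sqrt(18653)/4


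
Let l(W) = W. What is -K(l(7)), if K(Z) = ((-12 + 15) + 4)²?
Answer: -49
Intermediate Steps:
K(Z) = 49 (K(Z) = (3 + 4)² = 7² = 49)
-K(l(7)) = -1*49 = -49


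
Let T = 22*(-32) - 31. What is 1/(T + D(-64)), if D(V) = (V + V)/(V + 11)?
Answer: -53/38827 ≈ -0.0013650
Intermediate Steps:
D(V) = 2*V/(11 + V) (D(V) = (2*V)/(11 + V) = 2*V/(11 + V))
T = -735 (T = -704 - 31 = -735)
1/(T + D(-64)) = 1/(-735 + 2*(-64)/(11 - 64)) = 1/(-735 + 2*(-64)/(-53)) = 1/(-735 + 2*(-64)*(-1/53)) = 1/(-735 + 128/53) = 1/(-38827/53) = -53/38827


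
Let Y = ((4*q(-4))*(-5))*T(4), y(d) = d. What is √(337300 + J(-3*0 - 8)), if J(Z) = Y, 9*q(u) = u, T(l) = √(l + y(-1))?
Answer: 2*√(758925 + 20*√3)/3 ≈ 580.79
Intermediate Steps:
T(l) = √(-1 + l) (T(l) = √(l - 1) = √(-1 + l))
q(u) = u/9
Y = 80*√3/9 (Y = ((4*((⅑)*(-4)))*(-5))*√(-1 + 4) = ((4*(-4/9))*(-5))*√3 = (-16/9*(-5))*√3 = 80*√3/9 ≈ 15.396)
J(Z) = 80*√3/9
√(337300 + J(-3*0 - 8)) = √(337300 + 80*√3/9)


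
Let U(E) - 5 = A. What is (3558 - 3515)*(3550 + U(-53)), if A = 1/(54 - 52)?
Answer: 305773/2 ≈ 1.5289e+5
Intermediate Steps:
A = ½ (A = 1/2 = ½ ≈ 0.50000)
U(E) = 11/2 (U(E) = 5 + ½ = 11/2)
(3558 - 3515)*(3550 + U(-53)) = (3558 - 3515)*(3550 + 11/2) = 43*(7111/2) = 305773/2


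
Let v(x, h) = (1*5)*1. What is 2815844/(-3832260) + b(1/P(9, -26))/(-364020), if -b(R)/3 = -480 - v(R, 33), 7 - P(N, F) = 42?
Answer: -746811211/1010883540 ≈ -0.73877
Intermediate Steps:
v(x, h) = 5 (v(x, h) = 5*1 = 5)
P(N, F) = -35 (P(N, F) = 7 - 1*42 = 7 - 42 = -35)
b(R) = 1455 (b(R) = -3*(-480 - 1*5) = -3*(-480 - 5) = -3*(-485) = 1455)
2815844/(-3832260) + b(1/P(9, -26))/(-364020) = 2815844/(-3832260) + 1455/(-364020) = 2815844*(-1/3832260) + 1455*(-1/364020) = -30607/41655 - 97/24268 = -746811211/1010883540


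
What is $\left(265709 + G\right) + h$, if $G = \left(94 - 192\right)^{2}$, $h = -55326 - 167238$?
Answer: $52749$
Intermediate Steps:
$h = -222564$ ($h = -55326 - 167238 = -222564$)
$G = 9604$ ($G = \left(94 - 192\right)^{2} = \left(-98\right)^{2} = 9604$)
$\left(265709 + G\right) + h = \left(265709 + 9604\right) - 222564 = 275313 - 222564 = 52749$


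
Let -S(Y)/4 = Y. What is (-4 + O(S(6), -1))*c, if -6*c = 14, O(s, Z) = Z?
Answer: 35/3 ≈ 11.667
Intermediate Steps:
S(Y) = -4*Y
c = -7/3 (c = -⅙*14 = -7/3 ≈ -2.3333)
(-4 + O(S(6), -1))*c = (-4 - 1)*(-7/3) = -5*(-7/3) = 35/3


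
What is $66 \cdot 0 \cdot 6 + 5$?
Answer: $5$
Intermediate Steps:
$66 \cdot 0 \cdot 6 + 5 = 66 \cdot 0 + 5 = 0 + 5 = 5$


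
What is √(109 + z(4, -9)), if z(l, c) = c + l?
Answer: 2*√26 ≈ 10.198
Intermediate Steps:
√(109 + z(4, -9)) = √(109 + (-9 + 4)) = √(109 - 5) = √104 = 2*√26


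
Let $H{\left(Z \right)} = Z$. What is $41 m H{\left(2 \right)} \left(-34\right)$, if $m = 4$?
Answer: $-11152$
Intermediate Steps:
$41 m H{\left(2 \right)} \left(-34\right) = 41 \cdot 4 \cdot 2 \left(-34\right) = 41 \cdot 8 \left(-34\right) = 328 \left(-34\right) = -11152$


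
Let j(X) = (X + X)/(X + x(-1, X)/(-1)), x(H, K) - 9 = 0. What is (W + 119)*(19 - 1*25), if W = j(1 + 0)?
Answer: -1425/2 ≈ -712.50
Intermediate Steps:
x(H, K) = 9 (x(H, K) = 9 + 0 = 9)
j(X) = 2*X/(-9 + X) (j(X) = (X + X)/(X + 9/(-1)) = (2*X)/(X + 9*(-1)) = (2*X)/(X - 9) = (2*X)/(-9 + X) = 2*X/(-9 + X))
W = -¼ (W = 2*(1 + 0)/(-9 + (1 + 0)) = 2*1/(-9 + 1) = 2*1/(-8) = 2*1*(-⅛) = -¼ ≈ -0.25000)
(W + 119)*(19 - 1*25) = (-¼ + 119)*(19 - 1*25) = 475*(19 - 25)/4 = (475/4)*(-6) = -1425/2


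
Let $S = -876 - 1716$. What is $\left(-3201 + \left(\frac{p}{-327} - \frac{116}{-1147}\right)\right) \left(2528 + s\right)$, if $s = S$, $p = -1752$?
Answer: $\frac{25569032384}{125023} \approx 2.0451 \cdot 10^{5}$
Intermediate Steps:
$S = -2592$
$s = -2592$
$\left(-3201 + \left(\frac{p}{-327} - \frac{116}{-1147}\right)\right) \left(2528 + s\right) = \left(-3201 - \left(- \frac{584}{109} - \frac{116}{1147}\right)\right) \left(2528 - 2592\right) = \left(-3201 - - \frac{682492}{125023}\right) \left(-64\right) = \left(-3201 + \left(\frac{584}{109} + \frac{116}{1147}\right)\right) \left(-64\right) = \left(-3201 + \frac{682492}{125023}\right) \left(-64\right) = \left(- \frac{399516131}{125023}\right) \left(-64\right) = \frac{25569032384}{125023}$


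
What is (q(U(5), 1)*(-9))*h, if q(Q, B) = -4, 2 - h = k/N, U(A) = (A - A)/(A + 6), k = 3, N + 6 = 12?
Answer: 54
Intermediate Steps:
N = 6 (N = -6 + 12 = 6)
U(A) = 0 (U(A) = 0/(6 + A) = 0)
h = 3/2 (h = 2 - 3/6 = 2 - 1*1/2 = 2 - 1/2 = 3/2 ≈ 1.5000)
(q(U(5), 1)*(-9))*h = -4*(-9)*(3/2) = 36*(3/2) = 54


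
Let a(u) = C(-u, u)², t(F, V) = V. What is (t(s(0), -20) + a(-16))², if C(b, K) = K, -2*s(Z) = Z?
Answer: 55696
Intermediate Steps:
s(Z) = -Z/2
a(u) = u²
(t(s(0), -20) + a(-16))² = (-20 + (-16)²)² = (-20 + 256)² = 236² = 55696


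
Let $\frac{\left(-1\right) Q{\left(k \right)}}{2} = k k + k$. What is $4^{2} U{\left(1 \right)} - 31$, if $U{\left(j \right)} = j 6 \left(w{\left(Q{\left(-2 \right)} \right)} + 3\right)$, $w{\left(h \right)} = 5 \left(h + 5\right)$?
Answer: $737$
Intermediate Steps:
$Q{\left(k \right)} = - 2 k - 2 k^{2}$ ($Q{\left(k \right)} = - 2 \left(k k + k\right) = - 2 \left(k^{2} + k\right) = - 2 \left(k + k^{2}\right) = - 2 k - 2 k^{2}$)
$w{\left(h \right)} = 25 + 5 h$ ($w{\left(h \right)} = 5 \left(5 + h\right) = 25 + 5 h$)
$U{\left(j \right)} = 48 j$ ($U{\left(j \right)} = j 6 \left(\left(25 + 5 \left(\left(-2\right) \left(-2\right) \left(1 - 2\right)\right)\right) + 3\right) = 6 j \left(\left(25 + 5 \left(\left(-2\right) \left(-2\right) \left(-1\right)\right)\right) + 3\right) = 6 j \left(\left(25 + 5 \left(-4\right)\right) + 3\right) = 6 j \left(\left(25 - 20\right) + 3\right) = 6 j \left(5 + 3\right) = 6 j 8 = 48 j$)
$4^{2} U{\left(1 \right)} - 31 = 4^{2} \cdot 48 \cdot 1 - 31 = 16 \cdot 48 - 31 = 768 - 31 = 737$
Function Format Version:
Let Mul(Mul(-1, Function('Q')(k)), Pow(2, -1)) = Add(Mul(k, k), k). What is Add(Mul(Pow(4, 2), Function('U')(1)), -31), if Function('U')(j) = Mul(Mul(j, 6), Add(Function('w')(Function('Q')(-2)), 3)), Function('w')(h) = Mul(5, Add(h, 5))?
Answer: 737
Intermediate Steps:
Function('Q')(k) = Add(Mul(-2, k), Mul(-2, Pow(k, 2))) (Function('Q')(k) = Mul(-2, Add(Mul(k, k), k)) = Mul(-2, Add(Pow(k, 2), k)) = Mul(-2, Add(k, Pow(k, 2))) = Add(Mul(-2, k), Mul(-2, Pow(k, 2))))
Function('w')(h) = Add(25, Mul(5, h)) (Function('w')(h) = Mul(5, Add(5, h)) = Add(25, Mul(5, h)))
Function('U')(j) = Mul(48, j) (Function('U')(j) = Mul(Mul(j, 6), Add(Add(25, Mul(5, Mul(-2, -2, Add(1, -2)))), 3)) = Mul(Mul(6, j), Add(Add(25, Mul(5, Mul(-2, -2, -1))), 3)) = Mul(Mul(6, j), Add(Add(25, Mul(5, -4)), 3)) = Mul(Mul(6, j), Add(Add(25, -20), 3)) = Mul(Mul(6, j), Add(5, 3)) = Mul(Mul(6, j), 8) = Mul(48, j))
Add(Mul(Pow(4, 2), Function('U')(1)), -31) = Add(Mul(Pow(4, 2), Mul(48, 1)), -31) = Add(Mul(16, 48), -31) = Add(768, -31) = 737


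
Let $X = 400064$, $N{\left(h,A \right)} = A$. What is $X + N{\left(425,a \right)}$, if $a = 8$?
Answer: $400072$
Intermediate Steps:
$X + N{\left(425,a \right)} = 400064 + 8 = 400072$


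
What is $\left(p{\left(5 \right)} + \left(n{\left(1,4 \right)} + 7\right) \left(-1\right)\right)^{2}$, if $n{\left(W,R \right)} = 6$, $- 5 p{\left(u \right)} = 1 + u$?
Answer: $\frac{5041}{25} \approx 201.64$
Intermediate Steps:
$p{\left(u \right)} = - \frac{1}{5} - \frac{u}{5}$ ($p{\left(u \right)} = - \frac{1 + u}{5} = - \frac{1}{5} - \frac{u}{5}$)
$\left(p{\left(5 \right)} + \left(n{\left(1,4 \right)} + 7\right) \left(-1\right)\right)^{2} = \left(\left(- \frac{1}{5} - 1\right) + \left(6 + 7\right) \left(-1\right)\right)^{2} = \left(\left(- \frac{1}{5} - 1\right) + 13 \left(-1\right)\right)^{2} = \left(- \frac{6}{5} - 13\right)^{2} = \left(- \frac{71}{5}\right)^{2} = \frac{5041}{25}$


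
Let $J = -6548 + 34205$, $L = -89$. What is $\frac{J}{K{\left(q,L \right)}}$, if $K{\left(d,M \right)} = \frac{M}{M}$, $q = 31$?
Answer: $27657$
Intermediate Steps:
$K{\left(d,M \right)} = 1$
$J = 27657$
$\frac{J}{K{\left(q,L \right)}} = \frac{27657}{1} = 27657 \cdot 1 = 27657$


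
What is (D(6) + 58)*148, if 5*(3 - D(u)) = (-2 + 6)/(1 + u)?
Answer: 315388/35 ≈ 9011.1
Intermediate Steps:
D(u) = 3 - 4/(5*(1 + u)) (D(u) = 3 - (-2 + 6)/(5*(1 + u)) = 3 - 4/(5*(1 + u)))
(D(6) + 58)*148 = ((11 + 15*6)/(5*(1 + 6)) + 58)*148 = ((⅕)*(11 + 90)/7 + 58)*148 = ((⅕)*(⅐)*101 + 58)*148 = (101/35 + 58)*148 = (2131/35)*148 = 315388/35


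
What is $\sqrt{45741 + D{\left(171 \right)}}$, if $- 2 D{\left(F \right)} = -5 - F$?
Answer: $\sqrt{45829} \approx 214.08$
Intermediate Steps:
$D{\left(F \right)} = \frac{5}{2} + \frac{F}{2}$ ($D{\left(F \right)} = - \frac{-5 - F}{2} = \frac{5}{2} + \frac{F}{2}$)
$\sqrt{45741 + D{\left(171 \right)}} = \sqrt{45741 + \left(\frac{5}{2} + \frac{1}{2} \cdot 171\right)} = \sqrt{45741 + \left(\frac{5}{2} + \frac{171}{2}\right)} = \sqrt{45741 + 88} = \sqrt{45829}$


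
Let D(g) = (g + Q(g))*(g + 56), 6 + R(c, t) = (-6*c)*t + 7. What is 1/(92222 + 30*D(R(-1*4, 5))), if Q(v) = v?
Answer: 1/1377242 ≈ 7.2609e-7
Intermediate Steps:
R(c, t) = 1 - 6*c*t (R(c, t) = -6 + ((-6*c)*t + 7) = -6 + (-6*c*t + 7) = -6 + (7 - 6*c*t) = 1 - 6*c*t)
D(g) = 2*g*(56 + g) (D(g) = (g + g)*(g + 56) = (2*g)*(56 + g) = 2*g*(56 + g))
1/(92222 + 30*D(R(-1*4, 5))) = 1/(92222 + 30*(2*(1 - 6*(-1*4)*5)*(56 + (1 - 6*(-1*4)*5)))) = 1/(92222 + 30*(2*(1 - 6*(-4)*5)*(56 + (1 - 6*(-4)*5)))) = 1/(92222 + 30*(2*(1 + 120)*(56 + (1 + 120)))) = 1/(92222 + 30*(2*121*(56 + 121))) = 1/(92222 + 30*(2*121*177)) = 1/(92222 + 30*42834) = 1/(92222 + 1285020) = 1/1377242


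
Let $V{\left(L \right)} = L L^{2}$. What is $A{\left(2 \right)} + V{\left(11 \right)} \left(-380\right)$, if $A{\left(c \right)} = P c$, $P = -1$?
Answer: $-505782$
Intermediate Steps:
$A{\left(c \right)} = - c$
$V{\left(L \right)} = L^{3}$
$A{\left(2 \right)} + V{\left(11 \right)} \left(-380\right) = \left(-1\right) 2 + 11^{3} \left(-380\right) = -2 + 1331 \left(-380\right) = -2 - 505780 = -505782$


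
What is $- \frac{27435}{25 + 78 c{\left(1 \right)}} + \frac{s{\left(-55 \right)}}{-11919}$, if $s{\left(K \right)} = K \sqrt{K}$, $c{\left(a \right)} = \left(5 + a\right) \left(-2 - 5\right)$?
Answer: $\frac{27435}{3251} + \frac{55 i \sqrt{55}}{11919} \approx 8.4389 + 0.034222 i$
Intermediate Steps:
$c{\left(a \right)} = -35 - 7 a$ ($c{\left(a \right)} = \left(5 + a\right) \left(-7\right) = -35 - 7 a$)
$s{\left(K \right)} = K^{\frac{3}{2}}$
$- \frac{27435}{25 + 78 c{\left(1 \right)}} + \frac{s{\left(-55 \right)}}{-11919} = - \frac{27435}{25 + 78 \left(-35 - 7\right)} + \frac{\left(-55\right)^{\frac{3}{2}}}{-11919} = - \frac{27435}{25 + 78 \left(-35 - 7\right)} + - 55 i \sqrt{55} \left(- \frac{1}{11919}\right) = - \frac{27435}{25 + 78 \left(-42\right)} + \frac{55 i \sqrt{55}}{11919} = - \frac{27435}{25 - 3276} + \frac{55 i \sqrt{55}}{11919} = - \frac{27435}{-3251} + \frac{55 i \sqrt{55}}{11919} = \left(-27435\right) \left(- \frac{1}{3251}\right) + \frac{55 i \sqrt{55}}{11919} = \frac{27435}{3251} + \frac{55 i \sqrt{55}}{11919}$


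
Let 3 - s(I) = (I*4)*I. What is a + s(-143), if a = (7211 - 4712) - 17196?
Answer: -96490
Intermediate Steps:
s(I) = 3 - 4*I² (s(I) = 3 - I*4*I = 3 - 4*I*I = 3 - 4*I²)
a = -14697 (a = 2499 - 17196 = -14697)
a + s(-143) = -14697 + (3 - 4*(-143)²) = -14697 + (3 - 4*20449) = -14697 + (3 - 81796) = -14697 - 81793 = -96490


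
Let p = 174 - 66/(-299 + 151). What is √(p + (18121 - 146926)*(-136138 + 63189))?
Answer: √51453569950086/74 ≈ 96934.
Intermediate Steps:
p = 12909/74 (p = 174 - 66/(-148) = 174 - 66*(-1/148) = 174 + 33/74 = 12909/74 ≈ 174.45)
√(p + (18121 - 146926)*(-136138 + 63189)) = √(12909/74 + (18121 - 146926)*(-136138 + 63189)) = √(12909/74 - 128805*(-72949)) = √(12909/74 + 9396195945) = √(695318512839/74) = √51453569950086/74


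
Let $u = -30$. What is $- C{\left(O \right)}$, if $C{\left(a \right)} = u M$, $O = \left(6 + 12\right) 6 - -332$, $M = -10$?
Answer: $-300$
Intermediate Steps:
$O = 440$ ($O = 18 \cdot 6 + 332 = 108 + 332 = 440$)
$C{\left(a \right)} = 300$ ($C{\left(a \right)} = \left(-30\right) \left(-10\right) = 300$)
$- C{\left(O \right)} = \left(-1\right) 300 = -300$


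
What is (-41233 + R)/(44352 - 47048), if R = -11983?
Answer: 6652/337 ≈ 19.739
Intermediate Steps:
(-41233 + R)/(44352 - 47048) = (-41233 - 11983)/(44352 - 47048) = -53216/(-2696) = -53216*(-1/2696) = 6652/337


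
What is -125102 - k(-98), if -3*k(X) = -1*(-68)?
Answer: -375238/3 ≈ -1.2508e+5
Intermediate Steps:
k(X) = -68/3 (k(X) = -(-1)*(-68)/3 = -⅓*68 = -68/3)
-125102 - k(-98) = -125102 - 1*(-68/3) = -125102 + 68/3 = -375238/3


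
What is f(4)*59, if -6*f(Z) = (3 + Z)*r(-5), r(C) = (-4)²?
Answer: -3304/3 ≈ -1101.3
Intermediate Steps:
r(C) = 16
f(Z) = -8 - 8*Z/3 (f(Z) = -(3 + Z)*16/6 = -(48 + 16*Z)/6 = -8 - 8*Z/3)
f(4)*59 = (-8 - 8/3*4)*59 = (-8 - 32/3)*59 = -56/3*59 = -3304/3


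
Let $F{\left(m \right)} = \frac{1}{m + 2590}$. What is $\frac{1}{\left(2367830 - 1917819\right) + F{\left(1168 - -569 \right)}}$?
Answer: $\frac{4327}{1947197598} \approx 2.2222 \cdot 10^{-6}$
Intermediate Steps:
$F{\left(m \right)} = \frac{1}{2590 + m}$
$\frac{1}{\left(2367830 - 1917819\right) + F{\left(1168 - -569 \right)}} = \frac{1}{\left(2367830 - 1917819\right) + \frac{1}{2590 + \left(1168 - -569\right)}} = \frac{1}{450011 + \frac{1}{2590 + \left(1168 + 569\right)}} = \frac{1}{450011 + \frac{1}{2590 + 1737}} = \frac{1}{450011 + \frac{1}{4327}} = \frac{1}{\frac{1947197598}{4327}} = \frac{4327}{1947197598}$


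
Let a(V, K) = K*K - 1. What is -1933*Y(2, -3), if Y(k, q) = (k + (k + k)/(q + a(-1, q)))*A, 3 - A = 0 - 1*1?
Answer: -108248/5 ≈ -21650.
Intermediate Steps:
a(V, K) = -1 + K**2 (a(V, K) = K**2 - 1 = -1 + K**2)
A = 4 (A = 3 - (0 - 1*1) = 3 - (0 - 1) = 3 - 1*(-1) = 3 + 1 = 4)
Y(k, q) = 4*k + 8*k/(-1 + q + q**2) (Y(k, q) = (k + (k + k)/(q + (-1 + q**2)))*4 = (k + (2*k)/(-1 + q + q**2))*4 = (k + 2*k/(-1 + q + q**2))*4 = 4*k + 8*k/(-1 + q + q**2))
-1933*Y(2, -3) = -7732*2*(1 - 3 + (-3)**2)/(-1 - 3 + (-3)**2) = -7732*2*(1 - 3 + 9)/(-1 - 3 + 9) = -7732*2*7/5 = -1933*56/5 = -108248/5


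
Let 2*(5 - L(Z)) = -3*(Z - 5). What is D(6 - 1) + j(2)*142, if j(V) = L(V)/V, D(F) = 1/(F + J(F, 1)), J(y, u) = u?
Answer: 107/3 ≈ 35.667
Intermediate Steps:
D(F) = 1/(1 + F) (D(F) = 1/(F + 1) = 1/(1 + F))
L(Z) = -5/2 + 3*Z/2 (L(Z) = 5 - (-3)*(Z - 5)/2 = 5 - (-3)*(-5 + Z)/2 = 5 - (15 - 3*Z)/2 = 5 + (-15/2 + 3*Z/2) = -5/2 + 3*Z/2)
j(V) = (-5/2 + 3*V/2)/V
D(6 - 1) + j(2)*142 = 1/(1 + (6 - 1)) + ((½)*(-5 + 3*2)/2)*142 = 1/(1 + 5) + ((½)*(½)*(-5 + 6))*142 = 1/6 + ((½)*(½)*1)*142 = ⅙ + (¼)*142 = ⅙ + 71/2 = 107/3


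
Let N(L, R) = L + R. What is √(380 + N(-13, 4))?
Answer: √371 ≈ 19.261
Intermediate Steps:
√(380 + N(-13, 4)) = √(380 + (-13 + 4)) = √(380 - 9) = √371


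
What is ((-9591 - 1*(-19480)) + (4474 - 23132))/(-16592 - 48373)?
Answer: 2923/21655 ≈ 0.13498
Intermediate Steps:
((-9591 - 1*(-19480)) + (4474 - 23132))/(-16592 - 48373) = ((-9591 + 19480) - 18658)/(-64965) = (9889 - 18658)*(-1/64965) = -8769*(-1/64965) = 2923/21655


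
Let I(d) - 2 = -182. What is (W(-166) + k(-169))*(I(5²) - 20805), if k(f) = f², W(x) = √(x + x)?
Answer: -599352585 - 41970*I*√83 ≈ -5.9935e+8 - 3.8237e+5*I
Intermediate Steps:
W(x) = √2*√x (W(x) = √(2*x) = √2*√x)
I(d) = -180 (I(d) = 2 - 182 = -180)
(W(-166) + k(-169))*(I(5²) - 20805) = (√2*√(-166) + (-169)²)*(-180 - 20805) = (√2*(I*√166) + 28561)*(-20985) = (2*I*√83 + 28561)*(-20985) = (28561 + 2*I*√83)*(-20985) = -599352585 - 41970*I*√83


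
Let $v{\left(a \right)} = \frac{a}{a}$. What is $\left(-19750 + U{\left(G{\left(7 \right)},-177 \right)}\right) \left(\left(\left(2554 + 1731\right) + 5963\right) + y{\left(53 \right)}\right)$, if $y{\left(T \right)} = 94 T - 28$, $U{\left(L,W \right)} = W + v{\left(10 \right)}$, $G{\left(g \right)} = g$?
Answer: $-302915052$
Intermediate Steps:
$v{\left(a \right)} = 1$
$U{\left(L,W \right)} = 1 + W$ ($U{\left(L,W \right)} = W + 1 = 1 + W$)
$y{\left(T \right)} = -28 + 94 T$
$\left(-19750 + U{\left(G{\left(7 \right)},-177 \right)}\right) \left(\left(\left(2554 + 1731\right) + 5963\right) + y{\left(53 \right)}\right) = \left(-19750 + \left(1 - 177\right)\right) \left(\left(\left(2554 + 1731\right) + 5963\right) + \left(-28 + 94 \cdot 53\right)\right) = \left(-19750 - 176\right) \left(\left(4285 + 5963\right) + \left(-28 + 4982\right)\right) = - 19926 \left(10248 + 4954\right) = \left(-19926\right) 15202 = -302915052$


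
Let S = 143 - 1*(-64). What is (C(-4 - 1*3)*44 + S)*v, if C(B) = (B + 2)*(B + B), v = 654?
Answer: 2149698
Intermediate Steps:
C(B) = 2*B*(2 + B) (C(B) = (2 + B)*(2*B) = 2*B*(2 + B))
S = 207 (S = 143 + 64 = 207)
(C(-4 - 1*3)*44 + S)*v = ((2*(-4 - 1*3)*(2 + (-4 - 1*3)))*44 + 207)*654 = ((2*(-4 - 3)*(2 + (-4 - 3)))*44 + 207)*654 = ((2*(-7)*(2 - 7))*44 + 207)*654 = ((2*(-7)*(-5))*44 + 207)*654 = (70*44 + 207)*654 = (3080 + 207)*654 = 3287*654 = 2149698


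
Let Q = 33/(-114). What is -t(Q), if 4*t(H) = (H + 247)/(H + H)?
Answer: 9375/88 ≈ 106.53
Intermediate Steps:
Q = -11/38 (Q = 33*(-1/114) = -11/38 ≈ -0.28947)
t(H) = (247 + H)/(8*H) (t(H) = ((H + 247)/(H + H))/4 = ((247 + H)/((2*H)))/4 = ((247 + H)*(1/(2*H)))/4 = ((247 + H)/(2*H))/4 = (247 + H)/(8*H))
-t(Q) = -(247 - 11/38)/(8*(-11/38)) = -(-38)*9375/(8*11*38) = -1*(-9375/88) = 9375/88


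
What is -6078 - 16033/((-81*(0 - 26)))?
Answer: -12816301/2106 ≈ -6085.6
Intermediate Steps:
-6078 - 16033/((-81*(0 - 26))) = -6078 - 16033/((-81*(-26))) = -6078 - 16033/2106 = -12816301/2106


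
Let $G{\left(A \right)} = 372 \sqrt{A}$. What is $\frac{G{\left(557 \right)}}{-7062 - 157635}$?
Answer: $- \frac{124 \sqrt{557}}{54899} \approx -0.053307$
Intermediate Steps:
$\frac{G{\left(557 \right)}}{-7062 - 157635} = \frac{372 \sqrt{557}}{-7062 - 157635} = \frac{372 \sqrt{557}}{-164697} = 372 \sqrt{557} \left(- \frac{1}{164697}\right) = - \frac{124 \sqrt{557}}{54899}$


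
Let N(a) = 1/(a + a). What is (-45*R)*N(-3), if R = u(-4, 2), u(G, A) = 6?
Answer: 45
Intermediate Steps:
N(a) = 1/(2*a)
R = 6
(-45*R)*N(-3) = (-45*6)*((½)/(-3)) = -135*(-1)/3 = -270*(-⅙) = 45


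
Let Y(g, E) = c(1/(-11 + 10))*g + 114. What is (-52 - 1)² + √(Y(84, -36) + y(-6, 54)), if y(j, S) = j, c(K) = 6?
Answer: 2809 + 6*√17 ≈ 2833.7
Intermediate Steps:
Y(g, E) = 114 + 6*g (Y(g, E) = 6*g + 114 = 114 + 6*g)
(-52 - 1)² + √(Y(84, -36) + y(-6, 54)) = (-52 - 1)² + √((114 + 6*84) - 6) = (-53)² + √((114 + 504) - 6) = 2809 + √(618 - 6) = 2809 + √612 = 2809 + 6*√17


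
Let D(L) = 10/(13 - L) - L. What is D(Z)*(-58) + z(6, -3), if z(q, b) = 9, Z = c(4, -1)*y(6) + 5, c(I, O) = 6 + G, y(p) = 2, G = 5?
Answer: 11315/7 ≈ 1616.4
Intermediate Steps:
c(I, O) = 11 (c(I, O) = 6 + 5 = 11)
Z = 27 (Z = 11*2 + 5 = 22 + 5 = 27)
D(L) = -L + 10/(13 - L)
D(Z)*(-58) + z(6, -3) = ((-10 - 1*27² + 13*27)/(-13 + 27))*(-58) + 9 = ((-10 - 1*729 + 351)/14)*(-58) + 9 = ((-10 - 729 + 351)/14)*(-58) + 9 = ((1/14)*(-388))*(-58) + 9 = -194/7*(-58) + 9 = 11252/7 + 9 = 11315/7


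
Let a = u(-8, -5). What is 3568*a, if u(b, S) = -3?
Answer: -10704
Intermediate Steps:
a = -3
3568*a = 3568*(-3) = -10704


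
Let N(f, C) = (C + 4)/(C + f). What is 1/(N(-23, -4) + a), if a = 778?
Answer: 1/778 ≈ 0.0012853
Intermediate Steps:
N(f, C) = (4 + C)/(C + f)
1/(N(-23, -4) + a) = 1/((4 - 4)/(-4 - 23) + 778) = 1/(0/(-27) + 778) = 1/(-1/27*0 + 778) = 1/(0 + 778) = 1/778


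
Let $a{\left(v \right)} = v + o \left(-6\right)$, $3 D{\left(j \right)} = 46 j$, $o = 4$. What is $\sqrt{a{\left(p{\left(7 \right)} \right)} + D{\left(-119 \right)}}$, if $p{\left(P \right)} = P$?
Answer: $\frac{5 i \sqrt{663}}{3} \approx 42.915 i$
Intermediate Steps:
$D{\left(j \right)} = \frac{46 j}{3}$
$a{\left(v \right)} = -24 + v$ ($a{\left(v \right)} = v + 4 \left(-6\right) = v - 24 = -24 + v$)
$\sqrt{a{\left(p{\left(7 \right)} \right)} + D{\left(-119 \right)}} = \sqrt{\left(-24 + 7\right) + \frac{46}{3} \left(-119\right)} = \sqrt{-17 - \frac{5474}{3}} = \sqrt{- \frac{5525}{3}} = \frac{5 i \sqrt{663}}{3}$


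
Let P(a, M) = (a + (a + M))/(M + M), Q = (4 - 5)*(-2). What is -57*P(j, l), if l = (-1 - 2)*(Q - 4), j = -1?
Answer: -19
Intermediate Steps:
Q = 2 (Q = -1*(-2) = 2)
l = 6 (l = (-1 - 2)*(2 - 4) = -3*(-2) = 6)
P(a, M) = (M + 2*a)/(2*M) (P(a, M) = (a + (M + a))/((2*M)) = (M + 2*a)*(1/(2*M)) = (M + 2*a)/(2*M))
-57*P(j, l) = -57*(-1 + (½)*6)/6 = -19*(-1 + 3)/2 = -19*2/2 = -57*⅓ = -19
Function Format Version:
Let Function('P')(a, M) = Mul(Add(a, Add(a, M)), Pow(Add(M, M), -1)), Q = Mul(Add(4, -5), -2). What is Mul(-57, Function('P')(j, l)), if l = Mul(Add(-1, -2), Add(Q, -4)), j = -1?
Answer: -19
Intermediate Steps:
Q = 2 (Q = Mul(-1, -2) = 2)
l = 6 (l = Mul(Add(-1, -2), Add(2, -4)) = Mul(-3, -2) = 6)
Function('P')(a, M) = Mul(Rational(1, 2), Pow(M, -1), Add(M, Mul(2, a))) (Function('P')(a, M) = Mul(Add(a, Add(M, a)), Pow(Mul(2, M), -1)) = Mul(Add(M, Mul(2, a)), Mul(Rational(1, 2), Pow(M, -1))) = Mul(Rational(1, 2), Pow(M, -1), Add(M, Mul(2, a))))
Mul(-57, Function('P')(j, l)) = Mul(-57, Mul(Pow(6, -1), Add(-1, Mul(Rational(1, 2), 6)))) = Mul(-57, Mul(Rational(1, 6), Add(-1, 3))) = Mul(-57, Mul(Rational(1, 6), 2)) = Mul(-57, Rational(1, 3)) = -19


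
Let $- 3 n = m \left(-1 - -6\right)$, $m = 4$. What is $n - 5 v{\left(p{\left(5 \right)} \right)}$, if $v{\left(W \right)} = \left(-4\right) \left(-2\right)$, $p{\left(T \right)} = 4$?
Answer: $- \frac{140}{3} \approx -46.667$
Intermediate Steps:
$v{\left(W \right)} = 8$
$n = - \frac{20}{3}$ ($n = - \frac{4 \left(-1 - -6\right)}{3} = - \frac{4 \left(-1 + 6\right)}{3} = - \frac{4 \cdot 5}{3} = \left(- \frac{1}{3}\right) 20 = - \frac{20}{3} \approx -6.6667$)
$n - 5 v{\left(p{\left(5 \right)} \right)} = - \frac{20}{3} - 40 = - \frac{140}{3}$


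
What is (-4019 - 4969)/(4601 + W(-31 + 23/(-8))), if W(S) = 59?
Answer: -2247/1165 ≈ -1.9288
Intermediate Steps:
(-4019 - 4969)/(4601 + W(-31 + 23/(-8))) = (-4019 - 4969)/(4601 + 59) = -8988/4660 = -8988*1/4660 = -2247/1165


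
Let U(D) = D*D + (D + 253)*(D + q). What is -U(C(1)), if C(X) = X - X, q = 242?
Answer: -61226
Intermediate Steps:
C(X) = 0
U(D) = D² + (242 + D)*(253 + D) (U(D) = D*D + (D + 253)*(D + 242) = D² + (253 + D)*(242 + D) = D² + (242 + D)*(253 + D))
-U(C(1)) = -(61226 + 2*0² + 495*0) = -(61226 + 2*0 + 0) = -(61226 + 0 + 0) = -1*61226 = -61226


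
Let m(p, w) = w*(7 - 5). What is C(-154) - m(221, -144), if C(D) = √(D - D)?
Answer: 288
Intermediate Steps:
C(D) = 0 (C(D) = √0 = 0)
m(p, w) = 2*w (m(p, w) = w*2 = 2*w)
C(-154) - m(221, -144) = 0 - 2*(-144) = 0 - 1*(-288) = 0 + 288 = 288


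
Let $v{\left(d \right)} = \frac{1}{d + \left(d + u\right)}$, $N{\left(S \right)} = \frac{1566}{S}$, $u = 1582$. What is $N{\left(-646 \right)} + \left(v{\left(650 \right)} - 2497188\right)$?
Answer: $- \frac{2324599604851}{930886} \approx -2.4972 \cdot 10^{6}$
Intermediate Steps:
$v{\left(d \right)} = \frac{1}{1582 + 2 d}$ ($v{\left(d \right)} = \frac{1}{d + \left(d + 1582\right)} = \frac{1}{d + \left(1582 + d\right)} = \frac{1}{1582 + 2 d}$)
$N{\left(-646 \right)} + \left(v{\left(650 \right)} - 2497188\right) = \frac{1566}{-646} - \left(2497188 - \frac{1}{2 \left(791 + 650\right)}\right) = 1566 \left(- \frac{1}{646}\right) - \left(2497188 - \frac{1}{2 \cdot 1441}\right) = - \frac{783}{323} + \left(\frac{1}{2} \cdot \frac{1}{1441} - 2497188\right) = - \frac{783}{323} + \left(\frac{1}{2882} - 2497188\right) = - \frac{783}{323} - \frac{7196895815}{2882} = - \frac{2324599604851}{930886}$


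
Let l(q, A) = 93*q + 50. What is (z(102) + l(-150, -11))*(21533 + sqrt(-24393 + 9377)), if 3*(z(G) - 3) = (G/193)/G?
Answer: -173262312946/579 - 16092724*I*sqrt(3754)/579 ≈ -2.9924e+8 - 1.7029e+6*I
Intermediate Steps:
l(q, A) = 50 + 93*q
z(G) = 1738/579 (z(G) = 3 + ((G/193)/G)/3 = 3 + (1/3)*(1/193) = 3 + 1/579 = 1738/579)
(z(102) + l(-150, -11))*(21533 + sqrt(-24393 + 9377)) = (1738/579 + (50 + 93*(-150)))*(21533 + sqrt(-24393 + 9377)) = (1738/579 + (50 - 13950))*(21533 + sqrt(-15016)) = (1738/579 - 13900)*(21533 + 2*I*sqrt(3754)) = -8046362*(21533 + 2*I*sqrt(3754))/579 = -173262312946/579 - 16092724*I*sqrt(3754)/579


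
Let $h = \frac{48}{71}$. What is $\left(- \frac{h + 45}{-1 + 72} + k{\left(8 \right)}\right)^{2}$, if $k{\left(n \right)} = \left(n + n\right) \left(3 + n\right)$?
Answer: $\frac{781408264729}{25411681} \approx 30750.0$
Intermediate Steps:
$h = \frac{48}{71}$ ($h = 48 \cdot \frac{1}{71} = \frac{48}{71} \approx 0.67606$)
$k{\left(n \right)} = 2 n \left(3 + n\right)$
$\left(- \frac{h + 45}{-1 + 72} + k{\left(8 \right)}\right)^{2} = \left(- \frac{\frac{48}{71} + 45}{-1 + 72} + 2 \cdot 8 \left(3 + 8\right)\right)^{2} = \left(- \frac{3243}{71 \cdot 71} + 2 \cdot 8 \cdot 11\right)^{2} = \left(- \frac{3243}{71 \cdot 71} + 176\right)^{2} = \left(\left(-1\right) \frac{3243}{5041} + 176\right)^{2} = \left(- \frac{3243}{5041} + 176\right)^{2} = \left(\frac{883973}{5041}\right)^{2} = \frac{781408264729}{25411681}$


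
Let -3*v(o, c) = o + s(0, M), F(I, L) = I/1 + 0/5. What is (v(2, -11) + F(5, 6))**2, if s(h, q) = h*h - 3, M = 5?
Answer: 256/9 ≈ 28.444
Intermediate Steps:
F(I, L) = I (F(I, L) = I*1 + 0*(1/5) = I + 0 = I)
s(h, q) = -3 + h**2 (s(h, q) = h**2 - 3 = -3 + h**2)
v(o, c) = 1 - o/3 (v(o, c) = -(o + (-3 + 0**2))/3 = -(o + (-3 + 0))/3 = -(o - 3)/3 = -(-3 + o)/3 = 1 - o/3)
(v(2, -11) + F(5, 6))**2 = ((1 - 1/3*2) + 5)**2 = ((1 - 2/3) + 5)**2 = (1/3 + 5)**2 = (16/3)**2 = 256/9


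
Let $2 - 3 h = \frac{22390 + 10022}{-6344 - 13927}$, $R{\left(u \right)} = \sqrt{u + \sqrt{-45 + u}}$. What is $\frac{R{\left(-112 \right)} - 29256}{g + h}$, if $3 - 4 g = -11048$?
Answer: $- \frac{790731168}{74704031} + \frac{27028 \sqrt{-112 + i \sqrt{157}}}{74704031} \approx -10.585 + 0.0038349 i$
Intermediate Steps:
$g = \frac{11051}{4}$ ($g = \frac{3}{4} - -2762 = \frac{3}{4} + 2762 = \frac{11051}{4} \approx 2762.8$)
$h = \frac{8106}{6757}$ ($h = \frac{2}{3} - \frac{\left(22390 + 10022\right) \frac{1}{-6344 - 13927}}{3} = \frac{2}{3} - \frac{32412 \frac{1}{-20271}}{3} = \frac{2}{3} - \frac{32412 \left(- \frac{1}{20271}\right)}{3} = \frac{2}{3} - - \frac{10804}{20271} = \frac{2}{3} + \frac{10804}{20271} = \frac{8106}{6757} \approx 1.1996$)
$\frac{R{\left(-112 \right)} - 29256}{g + h} = \frac{\sqrt{-112 + \sqrt{-45 - 112}} - 29256}{\frac{11051}{4} + \frac{8106}{6757}} = \frac{\sqrt{-112 + \sqrt{-157}} - 29256}{\frac{74704031}{27028}} = \left(\sqrt{-112 + i \sqrt{157}} - 29256\right) \frac{27028}{74704031} = \left(-29256 + \sqrt{-112 + i \sqrt{157}}\right) \frac{27028}{74704031} = - \frac{790731168}{74704031} + \frac{27028 \sqrt{-112 + i \sqrt{157}}}{74704031}$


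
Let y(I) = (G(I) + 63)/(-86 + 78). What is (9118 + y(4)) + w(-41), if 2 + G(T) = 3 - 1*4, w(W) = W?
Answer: 18139/2 ≈ 9069.5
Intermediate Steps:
G(T) = -3 (G(T) = -2 + (3 - 1*4) = -2 + (3 - 4) = -2 - 1 = -3)
y(I) = -15/2 (y(I) = (-3 + 63)/(-86 + 78) = 60/(-8) = 60*(-⅛) = -15/2)
(9118 + y(4)) + w(-41) = (9118 - 15/2) - 41 = 18221/2 - 41 = 18139/2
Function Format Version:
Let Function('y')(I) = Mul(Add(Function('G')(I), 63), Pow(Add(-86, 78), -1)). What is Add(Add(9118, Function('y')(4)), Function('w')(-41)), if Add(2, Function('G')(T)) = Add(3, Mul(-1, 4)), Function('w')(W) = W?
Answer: Rational(18139, 2) ≈ 9069.5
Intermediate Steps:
Function('G')(T) = -3 (Function('G')(T) = Add(-2, Add(3, Mul(-1, 4))) = Add(-2, Add(3, -4)) = Add(-2, -1) = -3)
Function('y')(I) = Rational(-15, 2) (Function('y')(I) = Mul(Add(-3, 63), Pow(Add(-86, 78), -1)) = Mul(60, Pow(-8, -1)) = Mul(60, Rational(-1, 8)) = Rational(-15, 2))
Add(Add(9118, Function('y')(4)), Function('w')(-41)) = Add(Add(9118, Rational(-15, 2)), -41) = Add(Rational(18221, 2), -41) = Rational(18139, 2)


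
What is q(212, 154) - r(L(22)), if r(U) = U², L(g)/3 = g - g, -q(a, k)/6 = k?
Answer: -924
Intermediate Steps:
q(a, k) = -6*k
L(g) = 0 (L(g) = 3*(g - g) = 3*0 = 0)
q(212, 154) - r(L(22)) = -6*154 - 1*0² = -924 - 1*0 = -924 + 0 = -924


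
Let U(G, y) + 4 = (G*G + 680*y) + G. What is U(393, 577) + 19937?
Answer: 567135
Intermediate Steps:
U(G, y) = -4 + G + G**2 + 680*y (U(G, y) = -4 + ((G*G + 680*y) + G) = -4 + ((G**2 + 680*y) + G) = -4 + (G + G**2 + 680*y) = -4 + G + G**2 + 680*y)
U(393, 577) + 19937 = (-4 + 393 + 393**2 + 680*577) + 19937 = (-4 + 393 + 154449 + 392360) + 19937 = 547198 + 19937 = 567135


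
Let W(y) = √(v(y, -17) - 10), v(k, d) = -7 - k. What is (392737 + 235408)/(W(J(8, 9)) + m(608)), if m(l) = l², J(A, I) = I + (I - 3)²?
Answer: 16585899520/9760819497 - 89735*I*√62/19521638994 ≈ 1.6992 - 3.6194e-5*I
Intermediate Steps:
J(A, I) = I + (-3 + I)²
W(y) = √(-17 - y) (W(y) = √((-7 - y) - 10) = √(-17 - y))
(392737 + 235408)/(W(J(8, 9)) + m(608)) = (392737 + 235408)/(√(-17 - (9 + (-3 + 9)²)) + 608²) = 628145/(√(-17 - (9 + 6²)) + 369664) = 628145/(√(-17 - (9 + 36)) + 369664) = 628145/(√(-17 - 1*45) + 369664) = 628145/(√(-17 - 45) + 369664) = 628145/(√(-62) + 369664) = 628145/(I*√62 + 369664) = 628145/(369664 + I*√62)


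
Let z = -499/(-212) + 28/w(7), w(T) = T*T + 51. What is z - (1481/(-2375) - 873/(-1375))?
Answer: 14524403/5538500 ≈ 2.6224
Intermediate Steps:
w(T) = 51 + T² (w(T) = T² + 51 = 51 + T²)
z = 13959/5300 (z = -499/(-212) + 28/(51 + 7²) = -499*(-1/212) + 28/(51 + 49) = 499/212 + 28/100 = 499/212 + 28*(1/100) = 499/212 + 7/25 = 13959/5300 ≈ 2.6338)
z - (1481/(-2375) - 873/(-1375)) = 13959/5300 - (1481/(-2375) - 873/(-1375)) = 13959/5300 - (1481*(-1/2375) - 873*(-1/1375)) = 13959/5300 - (-1481/2375 + 873/1375) = 13959/5300 - 1*296/26125 = 13959/5300 - 296/26125 = 14524403/5538500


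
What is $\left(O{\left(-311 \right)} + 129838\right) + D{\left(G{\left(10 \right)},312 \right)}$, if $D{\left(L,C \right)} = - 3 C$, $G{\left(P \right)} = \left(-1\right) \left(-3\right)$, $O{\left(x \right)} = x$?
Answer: $128591$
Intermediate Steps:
$G{\left(P \right)} = 3$
$\left(O{\left(-311 \right)} + 129838\right) + D{\left(G{\left(10 \right)},312 \right)} = \left(-311 + 129838\right) - 936 = 129527 - 936 = 128591$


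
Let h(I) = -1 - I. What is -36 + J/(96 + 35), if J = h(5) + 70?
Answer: -4652/131 ≈ -35.511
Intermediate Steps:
J = 64 (J = (-1 - 1*5) + 70 = (-1 - 5) + 70 = -6 + 70 = 64)
-36 + J/(96 + 35) = -36 + 64/(96 + 35) = -36 + 64/131 = -4652/131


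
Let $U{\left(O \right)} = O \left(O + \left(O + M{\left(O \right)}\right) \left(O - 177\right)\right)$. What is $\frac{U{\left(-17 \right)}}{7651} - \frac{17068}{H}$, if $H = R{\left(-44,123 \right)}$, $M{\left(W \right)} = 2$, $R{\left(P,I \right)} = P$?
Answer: $\frac{32105826}{84161} \approx 381.48$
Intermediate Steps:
$H = -44$
$U{\left(O \right)} = O \left(O + \left(-177 + O\right) \left(2 + O\right)\right)$ ($U{\left(O \right)} = O \left(O + \left(O + 2\right) \left(O - 177\right)\right) = O \left(O + \left(2 + O\right) \left(-177 + O\right)\right) = O \left(O + \left(-177 + O\right) \left(2 + O\right)\right)$)
$\frac{U{\left(-17 \right)}}{7651} - \frac{17068}{H} = \frac{\left(-17\right) \left(-354 + \left(-17\right)^{2} - -2958\right)}{7651} - \frac{17068}{-44} = - 17 \left(-354 + 289 + 2958\right) \frac{1}{7651} - - \frac{4267}{11} = \left(-17\right) 2893 \cdot \frac{1}{7651} + \frac{4267}{11} = \left(-49181\right) \frac{1}{7651} + \frac{4267}{11} = - \frac{49181}{7651} + \frac{4267}{11} = \frac{32105826}{84161}$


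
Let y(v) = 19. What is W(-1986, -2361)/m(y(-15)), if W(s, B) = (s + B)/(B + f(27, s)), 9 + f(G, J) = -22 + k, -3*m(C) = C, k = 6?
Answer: -13041/45334 ≈ -0.28766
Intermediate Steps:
m(C) = -C/3
f(G, J) = -25 (f(G, J) = -9 + (-22 + 6) = -9 - 16 = -25)
W(s, B) = (B + s)/(-25 + B) (W(s, B) = (s + B)/(B - 25) = (B + s)/(-25 + B))
W(-1986, -2361)/m(y(-15)) = ((-2361 - 1986)/(-25 - 2361))/((-⅓*19)) = (-4347/(-2386))/(-19/3) = -1/2386*(-4347)*(-3/19) = (4347/2386)*(-3/19) = -13041/45334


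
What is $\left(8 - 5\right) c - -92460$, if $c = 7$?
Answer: $92481$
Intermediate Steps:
$\left(8 - 5\right) c - -92460 = \left(8 - 5\right) 7 - -92460 = 3 \cdot 7 + 92460 = 21 + 92460 = 92481$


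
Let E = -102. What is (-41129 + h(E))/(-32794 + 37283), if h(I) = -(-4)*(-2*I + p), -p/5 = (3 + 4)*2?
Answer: -40593/4489 ≈ -9.0428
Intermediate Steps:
p = -70 (p = -5*(3 + 4)*2 = -35*2 = -5*14 = -70)
h(I) = -280 - 8*I (h(I) = -(-4)*(-2*I - 70) = -(-4)*(-70 - 2*I) = -(280 + 8*I) = -280 - 8*I)
(-41129 + h(E))/(-32794 + 37283) = (-41129 + (-280 - 8*(-102)))/(-32794 + 37283) = (-41129 + (-280 + 816))/4489 = (-41129 + 536)*(1/4489) = -40593*1/4489 = -40593/4489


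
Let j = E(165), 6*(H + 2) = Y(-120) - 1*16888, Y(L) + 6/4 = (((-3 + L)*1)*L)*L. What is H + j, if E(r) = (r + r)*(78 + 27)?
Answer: -3160403/12 ≈ -2.6337e+5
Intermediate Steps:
Y(L) = -3/2 + L²*(-3 + L) (Y(L) = -3/2 + (((-3 + L)*1)*L)*L = -3/2 + ((-3 + L)*L)*L = -3/2 + (L*(-3 + L))*L = -3/2 + L²*(-3 + L))
E(r) = 210*r (E(r) = (2*r)*105 = 210*r)
H = -3576203/12 (H = -2 + ((-3/2 + (-120)³ - 3*(-120)²) - 1*16888)/6 = -2 + ((-3/2 - 1728000 - 3*14400) - 16888)/6 = -2 + ((-3/2 - 1728000 - 43200) - 16888)/6 = -2 + (-3542403/2 - 16888)/6 = -2 + (⅙)*(-3576179/2) = -2 - 3576179/12 = -3576203/12 ≈ -2.9802e+5)
j = 34650 (j = 210*165 = 34650)
H + j = -3576203/12 + 34650 = -3160403/12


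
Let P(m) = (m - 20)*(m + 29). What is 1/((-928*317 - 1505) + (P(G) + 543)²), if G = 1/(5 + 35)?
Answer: -2560000/753481332079 ≈ -3.3976e-6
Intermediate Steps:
G = 1/40 ≈ 0.025000
P(m) = (-20 + m)*(29 + m)
1/((-928*317 - 1505) + (P(G) + 543)²) = 1/((-928*317 - 1505) + ((-580 + (1/40)² + 9*(1/40)) + 543)²) = 1/((-294176 - 1505) + ((-580 + 1/1600 + 9/40) + 543)²) = 1/(-295681 + (-927639/1600 + 543)²) = 1/(-295681 + (-58839/1600)²) = 1/(-295681 + 3462027921/2560000) = 1/(-753481332079/2560000) = -2560000/753481332079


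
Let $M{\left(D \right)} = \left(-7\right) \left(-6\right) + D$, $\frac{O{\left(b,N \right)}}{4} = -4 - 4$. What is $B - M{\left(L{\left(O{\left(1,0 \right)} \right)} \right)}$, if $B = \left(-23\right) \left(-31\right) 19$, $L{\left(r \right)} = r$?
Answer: $13537$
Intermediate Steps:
$O{\left(b,N \right)} = -32$ ($O{\left(b,N \right)} = 4 \left(-4 - 4\right) = 4 \left(-8\right) = -32$)
$B = 13547$ ($B = 713 \cdot 19 = 13547$)
$M{\left(D \right)} = 42 + D$
$B - M{\left(L{\left(O{\left(1,0 \right)} \right)} \right)} = 13547 - \left(42 - 32\right) = 13547 - 10 = 13537$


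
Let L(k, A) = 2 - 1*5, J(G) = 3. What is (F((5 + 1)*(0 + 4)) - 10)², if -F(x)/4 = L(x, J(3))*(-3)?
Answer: 2116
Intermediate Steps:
L(k, A) = -3 (L(k, A) = 2 - 5 = -3)
F(x) = -36 (F(x) = -(-12)*(-3) = -4*9 = -36)
(F((5 + 1)*(0 + 4)) - 10)² = (-36 - 10)² = (-46)² = 2116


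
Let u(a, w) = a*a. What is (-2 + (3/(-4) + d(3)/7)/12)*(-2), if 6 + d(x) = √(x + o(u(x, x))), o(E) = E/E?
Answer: 709/168 ≈ 4.2202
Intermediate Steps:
u(a, w) = a²
o(E) = 1
d(x) = -6 + √(1 + x) (d(x) = -6 + √(x + 1) = -6 + √(1 + x))
(-2 + (3/(-4) + d(3)/7)/12)*(-2) = (-2 + (3/(-4) + (-6 + √(1 + 3))/7)/12)*(-2) = (-2 + (3*(-¼) + (-6 + √4)*(⅐))*(1/12))*(-2) = (-2 + (-¾ + (-6 + 2)*(⅐))*(1/12))*(-2) = (-2 + (-¾ - 4*⅐)*(1/12))*(-2) = (-2 + (-¾ - 4/7)*(1/12))*(-2) = (-2 - 37/28*1/12)*(-2) = (-2 - 37/336)*(-2) = -709/336*(-2) = 709/168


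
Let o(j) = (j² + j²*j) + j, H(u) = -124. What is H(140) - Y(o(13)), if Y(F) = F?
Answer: -2503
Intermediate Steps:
o(j) = j + j² + j³ (o(j) = (j² + j³) + j = j + j² + j³)
H(140) - Y(o(13)) = -124 - 13*(1 + 13 + 13²) = -124 - 13*(1 + 13 + 169) = -124 - 13*183 = -124 - 1*2379 = -124 - 2379 = -2503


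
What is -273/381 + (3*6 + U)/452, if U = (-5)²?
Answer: -35671/57404 ≈ -0.62140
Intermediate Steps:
U = 25
-273/381 + (3*6 + U)/452 = -273/381 + (3*6 + 25)/452 = -273*1/381 + (18 + 25)*(1/452) = -91/127 + 43*(1/452) = -91/127 + 43/452 = -35671/57404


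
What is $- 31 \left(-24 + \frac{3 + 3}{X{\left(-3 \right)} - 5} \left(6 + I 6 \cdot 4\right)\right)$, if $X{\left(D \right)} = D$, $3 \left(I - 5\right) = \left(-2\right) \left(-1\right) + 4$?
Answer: $\frac{9579}{2} \approx 4789.5$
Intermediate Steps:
$I = 7$ ($I = 5 + \frac{\left(-2\right) \left(-1\right) + 4}{3} = 5 + \frac{2 + 4}{3} = 5 + \frac{1}{3} \cdot 6 = 5 + 2 = 7$)
$- 31 \left(-24 + \frac{3 + 3}{X{\left(-3 \right)} - 5} \left(6 + I 6 \cdot 4\right)\right) = - 31 \left(-24 + \frac{3 + 3}{-3 - 5} \left(6 + 7 \cdot 6 \cdot 4\right)\right) = - 31 \left(-24 + \frac{6}{-8} \left(6 + 42 \cdot 4\right)\right) = - 31 \left(-24 + 6 \left(- \frac{1}{8}\right) \left(6 + 168\right)\right) = - 31 \left(-24 - \frac{261}{2}\right) = \left(-31\right) \left(- \frac{309}{2}\right) = \frac{9579}{2}$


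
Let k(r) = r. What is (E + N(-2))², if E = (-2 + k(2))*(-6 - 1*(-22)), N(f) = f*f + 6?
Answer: 100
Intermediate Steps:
N(f) = 6 + f² (N(f) = f² + 6 = 6 + f²)
E = 0 (E = (-2 + 2)*(-6 - 1*(-22)) = 0*(-6 + 22) = 0*16 = 0)
(E + N(-2))² = (0 + (6 + (-2)²))² = (0 + (6 + 4))² = (0 + 10)² = 10² = 100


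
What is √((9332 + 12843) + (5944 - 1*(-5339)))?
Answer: √33458 ≈ 182.92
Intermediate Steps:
√((9332 + 12843) + (5944 - 1*(-5339))) = √(22175 + (5944 + 5339)) = √(22175 + 11283) = √33458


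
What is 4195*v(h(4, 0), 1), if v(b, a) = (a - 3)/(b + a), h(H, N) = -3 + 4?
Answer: -4195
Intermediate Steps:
h(H, N) = 1
v(b, a) = (-3 + a)/(a + b)
4195*v(h(4, 0), 1) = 4195*((-3 + 1)/(1 + 1)) = 4195*(-2/2) = 4195*((½)*(-2)) = 4195*(-1) = -4195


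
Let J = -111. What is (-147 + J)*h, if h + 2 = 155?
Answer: -39474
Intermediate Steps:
h = 153 (h = -2 + 155 = 153)
(-147 + J)*h = (-147 - 111)*153 = -258*153 = -39474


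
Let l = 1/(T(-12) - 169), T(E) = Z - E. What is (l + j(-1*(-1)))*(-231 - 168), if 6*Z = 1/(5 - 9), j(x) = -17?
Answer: 25574703/3769 ≈ 6785.5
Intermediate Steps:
Z = -1/24 (Z = 1/(6*(5 - 9)) = (⅙)/(-4) = (⅙)*(-¼) = -1/24 ≈ -0.041667)
T(E) = -1/24 - E
l = -24/3769 (l = 1/((-1/24 - 1*(-12)) - 169) = 1/((-1/24 + 12) - 169) = 1/(287/24 - 169) = 1/(-3769/24) = -24/3769 ≈ -0.0063677)
(l + j(-1*(-1)))*(-231 - 168) = (-24/3769 - 17)*(-231 - 168) = -64097/3769*(-399) = 25574703/3769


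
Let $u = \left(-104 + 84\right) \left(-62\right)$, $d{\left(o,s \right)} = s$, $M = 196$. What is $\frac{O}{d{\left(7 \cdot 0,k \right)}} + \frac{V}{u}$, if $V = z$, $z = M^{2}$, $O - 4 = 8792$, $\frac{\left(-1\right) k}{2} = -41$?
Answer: $\frac{878572}{6355} \approx 138.25$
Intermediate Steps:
$k = 82$ ($k = \left(-2\right) \left(-41\right) = 82$)
$O = 8796$ ($O = 4 + 8792 = 8796$)
$u = 1240$ ($u = \left(-20\right) \left(-62\right) = 1240$)
$z = 38416$ ($z = 196^{2} = 38416$)
$V = 38416$
$\frac{O}{d{\left(7 \cdot 0,k \right)}} + \frac{V}{u} = \frac{8796}{82} + \frac{38416}{1240} = 8796 \cdot \frac{1}{82} + 38416 \cdot \frac{1}{1240} = \frac{4398}{41} + \frac{4802}{155} = \frac{878572}{6355}$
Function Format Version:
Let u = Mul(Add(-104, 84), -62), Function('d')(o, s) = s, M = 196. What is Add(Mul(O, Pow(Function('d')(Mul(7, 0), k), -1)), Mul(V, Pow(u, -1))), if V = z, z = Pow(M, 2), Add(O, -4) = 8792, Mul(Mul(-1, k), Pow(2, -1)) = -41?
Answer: Rational(878572, 6355) ≈ 138.25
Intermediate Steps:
k = 82 (k = Mul(-2, -41) = 82)
O = 8796 (O = Add(4, 8792) = 8796)
u = 1240 (u = Mul(-20, -62) = 1240)
z = 38416 (z = Pow(196, 2) = 38416)
V = 38416
Add(Mul(O, Pow(Function('d')(Mul(7, 0), k), -1)), Mul(V, Pow(u, -1))) = Add(Mul(8796, Pow(82, -1)), Mul(38416, Pow(1240, -1))) = Add(Mul(8796, Rational(1, 82)), Mul(38416, Rational(1, 1240))) = Add(Rational(4398, 41), Rational(4802, 155)) = Rational(878572, 6355)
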